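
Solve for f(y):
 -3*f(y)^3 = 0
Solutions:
 f(y) = 0


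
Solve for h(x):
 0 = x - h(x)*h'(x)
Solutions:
 h(x) = -sqrt(C1 + x^2)
 h(x) = sqrt(C1 + x^2)


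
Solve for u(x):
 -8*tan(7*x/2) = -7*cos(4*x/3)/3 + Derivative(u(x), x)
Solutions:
 u(x) = C1 + 16*log(cos(7*x/2))/7 + 7*sin(4*x/3)/4


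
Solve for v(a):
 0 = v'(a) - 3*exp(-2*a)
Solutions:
 v(a) = C1 - 3*exp(-2*a)/2


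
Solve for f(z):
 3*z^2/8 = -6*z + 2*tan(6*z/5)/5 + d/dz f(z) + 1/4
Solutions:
 f(z) = C1 + z^3/8 + 3*z^2 - z/4 + log(cos(6*z/5))/3


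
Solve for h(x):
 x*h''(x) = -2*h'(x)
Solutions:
 h(x) = C1 + C2/x


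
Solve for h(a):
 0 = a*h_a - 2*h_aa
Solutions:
 h(a) = C1 + C2*erfi(a/2)


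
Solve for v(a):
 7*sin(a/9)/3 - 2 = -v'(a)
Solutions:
 v(a) = C1 + 2*a + 21*cos(a/9)


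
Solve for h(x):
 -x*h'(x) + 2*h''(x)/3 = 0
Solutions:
 h(x) = C1 + C2*erfi(sqrt(3)*x/2)


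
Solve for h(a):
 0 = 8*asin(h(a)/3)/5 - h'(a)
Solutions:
 Integral(1/asin(_y/3), (_y, h(a))) = C1 + 8*a/5


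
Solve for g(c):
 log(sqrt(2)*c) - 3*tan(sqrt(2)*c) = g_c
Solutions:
 g(c) = C1 + c*log(c) - c + c*log(2)/2 + 3*sqrt(2)*log(cos(sqrt(2)*c))/2


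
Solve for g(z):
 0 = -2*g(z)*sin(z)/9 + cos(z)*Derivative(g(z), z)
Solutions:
 g(z) = C1/cos(z)^(2/9)


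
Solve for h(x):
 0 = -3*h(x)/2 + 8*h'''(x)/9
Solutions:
 h(x) = C3*exp(3*2^(2/3)*x/4) + (C1*sin(3*2^(2/3)*sqrt(3)*x/8) + C2*cos(3*2^(2/3)*sqrt(3)*x/8))*exp(-3*2^(2/3)*x/8)


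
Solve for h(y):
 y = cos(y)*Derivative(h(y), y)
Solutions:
 h(y) = C1 + Integral(y/cos(y), y)


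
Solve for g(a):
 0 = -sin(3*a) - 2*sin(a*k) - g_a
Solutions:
 g(a) = C1 + cos(3*a)/3 + 2*cos(a*k)/k


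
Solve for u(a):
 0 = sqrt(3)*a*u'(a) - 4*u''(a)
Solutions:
 u(a) = C1 + C2*erfi(sqrt(2)*3^(1/4)*a/4)


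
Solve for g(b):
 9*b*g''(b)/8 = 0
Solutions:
 g(b) = C1 + C2*b


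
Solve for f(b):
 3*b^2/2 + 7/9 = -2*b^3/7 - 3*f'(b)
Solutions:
 f(b) = C1 - b^4/42 - b^3/6 - 7*b/27


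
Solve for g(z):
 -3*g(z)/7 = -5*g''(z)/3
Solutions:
 g(z) = C1*exp(-3*sqrt(35)*z/35) + C2*exp(3*sqrt(35)*z/35)


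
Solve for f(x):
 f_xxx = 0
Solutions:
 f(x) = C1 + C2*x + C3*x^2


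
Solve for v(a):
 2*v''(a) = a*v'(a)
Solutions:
 v(a) = C1 + C2*erfi(a/2)


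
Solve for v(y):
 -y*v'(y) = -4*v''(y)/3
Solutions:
 v(y) = C1 + C2*erfi(sqrt(6)*y/4)


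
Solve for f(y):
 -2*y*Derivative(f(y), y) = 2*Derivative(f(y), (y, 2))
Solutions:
 f(y) = C1 + C2*erf(sqrt(2)*y/2)


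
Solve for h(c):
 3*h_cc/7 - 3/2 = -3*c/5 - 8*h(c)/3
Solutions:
 h(c) = C1*sin(2*sqrt(14)*c/3) + C2*cos(2*sqrt(14)*c/3) - 9*c/40 + 9/16


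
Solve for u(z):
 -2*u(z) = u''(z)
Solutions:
 u(z) = C1*sin(sqrt(2)*z) + C2*cos(sqrt(2)*z)


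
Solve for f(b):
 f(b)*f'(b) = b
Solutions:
 f(b) = -sqrt(C1 + b^2)
 f(b) = sqrt(C1 + b^2)


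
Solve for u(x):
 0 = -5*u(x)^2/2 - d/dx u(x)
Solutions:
 u(x) = 2/(C1 + 5*x)


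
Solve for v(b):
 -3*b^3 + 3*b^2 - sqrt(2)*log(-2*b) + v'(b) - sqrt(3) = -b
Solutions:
 v(b) = C1 + 3*b^4/4 - b^3 - b^2/2 + sqrt(2)*b*log(-b) + b*(-sqrt(2) + sqrt(2)*log(2) + sqrt(3))


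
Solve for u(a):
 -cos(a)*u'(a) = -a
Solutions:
 u(a) = C1 + Integral(a/cos(a), a)


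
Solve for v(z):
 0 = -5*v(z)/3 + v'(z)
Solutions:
 v(z) = C1*exp(5*z/3)


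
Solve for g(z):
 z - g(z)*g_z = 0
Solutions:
 g(z) = -sqrt(C1 + z^2)
 g(z) = sqrt(C1 + z^2)


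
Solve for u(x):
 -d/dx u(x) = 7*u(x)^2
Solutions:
 u(x) = 1/(C1 + 7*x)


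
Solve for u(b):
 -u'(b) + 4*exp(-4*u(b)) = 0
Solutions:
 u(b) = log(-I*(C1 + 16*b)^(1/4))
 u(b) = log(I*(C1 + 16*b)^(1/4))
 u(b) = log(-(C1 + 16*b)^(1/4))
 u(b) = log(C1 + 16*b)/4


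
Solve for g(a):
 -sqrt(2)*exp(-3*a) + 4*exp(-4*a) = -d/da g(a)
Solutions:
 g(a) = C1 - sqrt(2)*exp(-3*a)/3 + exp(-4*a)


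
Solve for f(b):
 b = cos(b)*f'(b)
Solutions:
 f(b) = C1 + Integral(b/cos(b), b)


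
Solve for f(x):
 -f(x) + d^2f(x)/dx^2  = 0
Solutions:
 f(x) = C1*exp(-x) + C2*exp(x)


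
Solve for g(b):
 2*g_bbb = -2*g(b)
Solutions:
 g(b) = C3*exp(-b) + (C1*sin(sqrt(3)*b/2) + C2*cos(sqrt(3)*b/2))*exp(b/2)


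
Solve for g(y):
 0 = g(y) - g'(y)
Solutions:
 g(y) = C1*exp(y)


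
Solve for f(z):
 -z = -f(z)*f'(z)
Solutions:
 f(z) = -sqrt(C1 + z^2)
 f(z) = sqrt(C1 + z^2)


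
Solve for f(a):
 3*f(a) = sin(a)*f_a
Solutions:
 f(a) = C1*(cos(a) - 1)^(3/2)/(cos(a) + 1)^(3/2)


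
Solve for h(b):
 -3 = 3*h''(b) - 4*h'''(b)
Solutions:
 h(b) = C1 + C2*b + C3*exp(3*b/4) - b^2/2


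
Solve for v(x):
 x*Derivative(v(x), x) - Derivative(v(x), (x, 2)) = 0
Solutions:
 v(x) = C1 + C2*erfi(sqrt(2)*x/2)


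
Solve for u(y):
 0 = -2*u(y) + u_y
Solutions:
 u(y) = C1*exp(2*y)


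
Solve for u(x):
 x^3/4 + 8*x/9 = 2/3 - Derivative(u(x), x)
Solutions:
 u(x) = C1 - x^4/16 - 4*x^2/9 + 2*x/3


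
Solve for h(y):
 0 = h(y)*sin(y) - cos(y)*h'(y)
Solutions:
 h(y) = C1/cos(y)


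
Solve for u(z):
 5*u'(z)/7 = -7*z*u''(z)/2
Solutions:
 u(z) = C1 + C2*z^(39/49)


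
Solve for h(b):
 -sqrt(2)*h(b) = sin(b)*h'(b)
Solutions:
 h(b) = C1*(cos(b) + 1)^(sqrt(2)/2)/(cos(b) - 1)^(sqrt(2)/2)


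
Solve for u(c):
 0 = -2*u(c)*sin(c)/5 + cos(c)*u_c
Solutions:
 u(c) = C1/cos(c)^(2/5)


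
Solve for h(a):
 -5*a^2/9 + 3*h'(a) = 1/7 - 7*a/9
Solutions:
 h(a) = C1 + 5*a^3/81 - 7*a^2/54 + a/21


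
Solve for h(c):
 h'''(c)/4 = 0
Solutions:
 h(c) = C1 + C2*c + C3*c^2


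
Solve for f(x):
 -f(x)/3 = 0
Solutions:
 f(x) = 0


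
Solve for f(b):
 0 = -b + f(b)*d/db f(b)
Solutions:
 f(b) = -sqrt(C1 + b^2)
 f(b) = sqrt(C1 + b^2)


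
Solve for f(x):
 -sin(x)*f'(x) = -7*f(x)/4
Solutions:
 f(x) = C1*(cos(x) - 1)^(7/8)/(cos(x) + 1)^(7/8)


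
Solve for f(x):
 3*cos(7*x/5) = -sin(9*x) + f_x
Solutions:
 f(x) = C1 + 15*sin(7*x/5)/7 - cos(9*x)/9


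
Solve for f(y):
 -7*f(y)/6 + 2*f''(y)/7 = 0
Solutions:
 f(y) = C1*exp(-7*sqrt(3)*y/6) + C2*exp(7*sqrt(3)*y/6)


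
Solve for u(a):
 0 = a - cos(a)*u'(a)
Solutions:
 u(a) = C1 + Integral(a/cos(a), a)


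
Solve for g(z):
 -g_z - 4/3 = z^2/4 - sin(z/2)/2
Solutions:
 g(z) = C1 - z^3/12 - 4*z/3 - cos(z/2)


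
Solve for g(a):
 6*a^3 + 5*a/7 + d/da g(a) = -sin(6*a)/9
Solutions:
 g(a) = C1 - 3*a^4/2 - 5*a^2/14 + cos(6*a)/54


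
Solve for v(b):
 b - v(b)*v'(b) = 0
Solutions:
 v(b) = -sqrt(C1 + b^2)
 v(b) = sqrt(C1 + b^2)


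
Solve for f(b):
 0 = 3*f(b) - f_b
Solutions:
 f(b) = C1*exp(3*b)


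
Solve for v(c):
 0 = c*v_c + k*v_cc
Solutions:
 v(c) = C1 + C2*sqrt(k)*erf(sqrt(2)*c*sqrt(1/k)/2)


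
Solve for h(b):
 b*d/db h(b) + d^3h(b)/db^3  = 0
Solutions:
 h(b) = C1 + Integral(C2*airyai(-b) + C3*airybi(-b), b)


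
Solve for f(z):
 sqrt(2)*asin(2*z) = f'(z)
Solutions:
 f(z) = C1 + sqrt(2)*(z*asin(2*z) + sqrt(1 - 4*z^2)/2)


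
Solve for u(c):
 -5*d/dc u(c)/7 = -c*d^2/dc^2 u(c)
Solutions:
 u(c) = C1 + C2*c^(12/7)


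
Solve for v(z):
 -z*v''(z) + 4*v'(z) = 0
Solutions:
 v(z) = C1 + C2*z^5


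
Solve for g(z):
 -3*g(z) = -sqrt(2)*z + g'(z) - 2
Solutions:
 g(z) = C1*exp(-3*z) + sqrt(2)*z/3 - sqrt(2)/9 + 2/3


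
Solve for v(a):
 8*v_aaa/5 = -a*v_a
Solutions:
 v(a) = C1 + Integral(C2*airyai(-5^(1/3)*a/2) + C3*airybi(-5^(1/3)*a/2), a)


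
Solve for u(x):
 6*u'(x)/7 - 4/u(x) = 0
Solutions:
 u(x) = -sqrt(C1 + 84*x)/3
 u(x) = sqrt(C1 + 84*x)/3


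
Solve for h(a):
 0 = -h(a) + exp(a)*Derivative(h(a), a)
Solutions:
 h(a) = C1*exp(-exp(-a))


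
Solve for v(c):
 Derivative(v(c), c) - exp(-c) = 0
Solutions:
 v(c) = C1 - exp(-c)


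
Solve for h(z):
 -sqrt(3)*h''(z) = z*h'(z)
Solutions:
 h(z) = C1 + C2*erf(sqrt(2)*3^(3/4)*z/6)


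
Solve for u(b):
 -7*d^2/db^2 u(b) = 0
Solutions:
 u(b) = C1 + C2*b


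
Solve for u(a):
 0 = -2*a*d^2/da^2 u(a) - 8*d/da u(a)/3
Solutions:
 u(a) = C1 + C2/a^(1/3)


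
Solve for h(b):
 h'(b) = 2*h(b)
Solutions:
 h(b) = C1*exp(2*b)


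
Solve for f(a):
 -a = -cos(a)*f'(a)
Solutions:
 f(a) = C1 + Integral(a/cos(a), a)


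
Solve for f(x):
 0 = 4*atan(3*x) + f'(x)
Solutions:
 f(x) = C1 - 4*x*atan(3*x) + 2*log(9*x^2 + 1)/3


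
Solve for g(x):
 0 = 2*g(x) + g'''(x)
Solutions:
 g(x) = C3*exp(-2^(1/3)*x) + (C1*sin(2^(1/3)*sqrt(3)*x/2) + C2*cos(2^(1/3)*sqrt(3)*x/2))*exp(2^(1/3)*x/2)


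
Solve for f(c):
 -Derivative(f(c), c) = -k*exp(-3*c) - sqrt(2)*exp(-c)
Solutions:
 f(c) = C1 - k*exp(-3*c)/3 - sqrt(2)*exp(-c)


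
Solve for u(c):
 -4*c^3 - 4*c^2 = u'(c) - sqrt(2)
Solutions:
 u(c) = C1 - c^4 - 4*c^3/3 + sqrt(2)*c


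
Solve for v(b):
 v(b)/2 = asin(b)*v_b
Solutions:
 v(b) = C1*exp(Integral(1/asin(b), b)/2)


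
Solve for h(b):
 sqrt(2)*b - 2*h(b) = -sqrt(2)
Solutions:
 h(b) = sqrt(2)*(b + 1)/2


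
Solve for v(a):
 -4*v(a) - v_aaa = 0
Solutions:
 v(a) = C3*exp(-2^(2/3)*a) + (C1*sin(2^(2/3)*sqrt(3)*a/2) + C2*cos(2^(2/3)*sqrt(3)*a/2))*exp(2^(2/3)*a/2)


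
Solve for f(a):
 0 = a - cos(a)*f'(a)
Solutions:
 f(a) = C1 + Integral(a/cos(a), a)


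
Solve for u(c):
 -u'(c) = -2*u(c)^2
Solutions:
 u(c) = -1/(C1 + 2*c)


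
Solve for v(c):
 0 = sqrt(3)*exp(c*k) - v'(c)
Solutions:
 v(c) = C1 + sqrt(3)*exp(c*k)/k


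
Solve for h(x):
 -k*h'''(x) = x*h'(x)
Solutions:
 h(x) = C1 + Integral(C2*airyai(x*(-1/k)^(1/3)) + C3*airybi(x*(-1/k)^(1/3)), x)


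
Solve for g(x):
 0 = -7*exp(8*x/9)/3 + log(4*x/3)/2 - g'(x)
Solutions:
 g(x) = C1 + x*log(x)/2 + x*(-log(3)/2 - 1/2 + log(2)) - 21*exp(8*x/9)/8


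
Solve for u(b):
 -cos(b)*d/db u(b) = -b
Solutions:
 u(b) = C1 + Integral(b/cos(b), b)


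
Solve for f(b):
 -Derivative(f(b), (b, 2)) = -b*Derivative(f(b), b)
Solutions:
 f(b) = C1 + C2*erfi(sqrt(2)*b/2)


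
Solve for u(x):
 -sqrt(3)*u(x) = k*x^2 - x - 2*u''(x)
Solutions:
 u(x) = C1*exp(-sqrt(2)*3^(1/4)*x/2) + C2*exp(sqrt(2)*3^(1/4)*x/2) - sqrt(3)*k*x^2/3 - 4*k/3 + sqrt(3)*x/3


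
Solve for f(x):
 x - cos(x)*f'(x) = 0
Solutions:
 f(x) = C1 + Integral(x/cos(x), x)


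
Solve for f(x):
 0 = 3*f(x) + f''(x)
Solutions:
 f(x) = C1*sin(sqrt(3)*x) + C2*cos(sqrt(3)*x)


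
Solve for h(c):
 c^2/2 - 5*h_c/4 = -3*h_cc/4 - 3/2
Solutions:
 h(c) = C1 + C2*exp(5*c/3) + 2*c^3/15 + 6*c^2/25 + 186*c/125


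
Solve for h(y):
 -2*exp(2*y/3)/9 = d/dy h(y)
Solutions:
 h(y) = C1 - exp(2*y/3)/3


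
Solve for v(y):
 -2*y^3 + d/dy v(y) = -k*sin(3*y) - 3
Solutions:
 v(y) = C1 + k*cos(3*y)/3 + y^4/2 - 3*y


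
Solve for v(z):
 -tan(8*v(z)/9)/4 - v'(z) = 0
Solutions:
 v(z) = -9*asin(C1*exp(-2*z/9))/8 + 9*pi/8
 v(z) = 9*asin(C1*exp(-2*z/9))/8


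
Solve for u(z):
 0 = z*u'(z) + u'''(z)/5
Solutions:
 u(z) = C1 + Integral(C2*airyai(-5^(1/3)*z) + C3*airybi(-5^(1/3)*z), z)


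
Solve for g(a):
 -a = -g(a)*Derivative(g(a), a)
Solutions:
 g(a) = -sqrt(C1 + a^2)
 g(a) = sqrt(C1 + a^2)


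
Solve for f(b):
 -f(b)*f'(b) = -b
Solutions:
 f(b) = -sqrt(C1 + b^2)
 f(b) = sqrt(C1 + b^2)


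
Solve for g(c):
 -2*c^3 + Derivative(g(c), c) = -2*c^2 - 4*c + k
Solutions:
 g(c) = C1 + c^4/2 - 2*c^3/3 - 2*c^2 + c*k


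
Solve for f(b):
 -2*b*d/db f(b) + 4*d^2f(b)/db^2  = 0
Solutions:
 f(b) = C1 + C2*erfi(b/2)


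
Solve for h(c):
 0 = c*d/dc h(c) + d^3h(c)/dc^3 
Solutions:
 h(c) = C1 + Integral(C2*airyai(-c) + C3*airybi(-c), c)


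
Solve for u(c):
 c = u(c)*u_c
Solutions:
 u(c) = -sqrt(C1 + c^2)
 u(c) = sqrt(C1 + c^2)


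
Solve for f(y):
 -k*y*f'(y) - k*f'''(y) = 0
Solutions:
 f(y) = C1 + Integral(C2*airyai(-y) + C3*airybi(-y), y)


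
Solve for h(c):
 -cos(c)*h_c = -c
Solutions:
 h(c) = C1 + Integral(c/cos(c), c)


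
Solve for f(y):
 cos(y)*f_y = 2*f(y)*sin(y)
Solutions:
 f(y) = C1/cos(y)^2


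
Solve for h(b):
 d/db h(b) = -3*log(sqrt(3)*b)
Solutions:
 h(b) = C1 - 3*b*log(b) - 3*b*log(3)/2 + 3*b


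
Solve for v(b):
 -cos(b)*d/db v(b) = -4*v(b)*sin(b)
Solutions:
 v(b) = C1/cos(b)^4


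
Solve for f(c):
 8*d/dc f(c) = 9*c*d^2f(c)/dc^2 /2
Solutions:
 f(c) = C1 + C2*c^(25/9)


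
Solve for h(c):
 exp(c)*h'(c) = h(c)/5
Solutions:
 h(c) = C1*exp(-exp(-c)/5)


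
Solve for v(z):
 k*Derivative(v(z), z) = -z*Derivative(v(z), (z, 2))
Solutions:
 v(z) = C1 + z^(1 - re(k))*(C2*sin(log(z)*Abs(im(k))) + C3*cos(log(z)*im(k)))


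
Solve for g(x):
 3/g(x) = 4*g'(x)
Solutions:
 g(x) = -sqrt(C1 + 6*x)/2
 g(x) = sqrt(C1 + 6*x)/2


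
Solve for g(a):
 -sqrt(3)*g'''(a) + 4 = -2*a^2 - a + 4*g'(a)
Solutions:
 g(a) = C1 + C2*sin(2*3^(3/4)*a/3) + C3*cos(2*3^(3/4)*a/3) + a^3/6 + a^2/8 - sqrt(3)*a/4 + a


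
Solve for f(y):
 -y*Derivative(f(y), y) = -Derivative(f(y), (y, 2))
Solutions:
 f(y) = C1 + C2*erfi(sqrt(2)*y/2)


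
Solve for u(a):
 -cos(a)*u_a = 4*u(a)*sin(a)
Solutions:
 u(a) = C1*cos(a)^4


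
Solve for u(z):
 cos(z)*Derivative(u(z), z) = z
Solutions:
 u(z) = C1 + Integral(z/cos(z), z)


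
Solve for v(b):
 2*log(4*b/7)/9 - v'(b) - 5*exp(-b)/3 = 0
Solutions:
 v(b) = C1 + 2*b*log(b)/9 + 2*b*(-log(7) - 1 + 2*log(2))/9 + 5*exp(-b)/3


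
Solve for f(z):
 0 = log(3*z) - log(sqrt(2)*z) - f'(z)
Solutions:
 f(z) = C1 - z*log(2)/2 + z*log(3)


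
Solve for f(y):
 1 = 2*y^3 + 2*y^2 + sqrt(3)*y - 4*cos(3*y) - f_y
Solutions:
 f(y) = C1 + y^4/2 + 2*y^3/3 + sqrt(3)*y^2/2 - y - 4*sin(3*y)/3


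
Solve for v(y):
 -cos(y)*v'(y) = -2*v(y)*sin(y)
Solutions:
 v(y) = C1/cos(y)^2


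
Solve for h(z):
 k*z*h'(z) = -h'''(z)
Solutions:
 h(z) = C1 + Integral(C2*airyai(z*(-k)^(1/3)) + C3*airybi(z*(-k)^(1/3)), z)


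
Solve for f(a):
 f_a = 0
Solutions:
 f(a) = C1


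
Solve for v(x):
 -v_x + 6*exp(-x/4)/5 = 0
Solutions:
 v(x) = C1 - 24*exp(-x/4)/5


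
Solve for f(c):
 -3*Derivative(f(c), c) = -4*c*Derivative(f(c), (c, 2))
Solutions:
 f(c) = C1 + C2*c^(7/4)


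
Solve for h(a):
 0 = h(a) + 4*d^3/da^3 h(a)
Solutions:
 h(a) = C3*exp(-2^(1/3)*a/2) + (C1*sin(2^(1/3)*sqrt(3)*a/4) + C2*cos(2^(1/3)*sqrt(3)*a/4))*exp(2^(1/3)*a/4)


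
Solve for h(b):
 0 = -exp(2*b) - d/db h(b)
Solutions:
 h(b) = C1 - exp(2*b)/2


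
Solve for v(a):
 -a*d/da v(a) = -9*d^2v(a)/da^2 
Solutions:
 v(a) = C1 + C2*erfi(sqrt(2)*a/6)


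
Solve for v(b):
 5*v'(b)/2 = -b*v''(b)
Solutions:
 v(b) = C1 + C2/b^(3/2)


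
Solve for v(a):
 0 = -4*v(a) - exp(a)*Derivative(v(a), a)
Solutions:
 v(a) = C1*exp(4*exp(-a))


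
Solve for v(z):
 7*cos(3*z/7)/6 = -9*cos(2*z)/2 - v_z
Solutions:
 v(z) = C1 - 49*sin(3*z/7)/18 - 9*sin(2*z)/4


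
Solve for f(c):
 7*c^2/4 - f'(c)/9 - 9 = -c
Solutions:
 f(c) = C1 + 21*c^3/4 + 9*c^2/2 - 81*c


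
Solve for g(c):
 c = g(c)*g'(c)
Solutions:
 g(c) = -sqrt(C1 + c^2)
 g(c) = sqrt(C1 + c^2)


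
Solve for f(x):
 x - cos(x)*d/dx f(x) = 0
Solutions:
 f(x) = C1 + Integral(x/cos(x), x)


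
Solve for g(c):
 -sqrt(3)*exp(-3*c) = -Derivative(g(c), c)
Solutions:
 g(c) = C1 - sqrt(3)*exp(-3*c)/3


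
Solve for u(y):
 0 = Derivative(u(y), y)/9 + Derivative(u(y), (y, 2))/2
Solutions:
 u(y) = C1 + C2*exp(-2*y/9)


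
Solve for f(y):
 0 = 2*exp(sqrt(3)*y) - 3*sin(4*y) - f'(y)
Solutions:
 f(y) = C1 + 2*sqrt(3)*exp(sqrt(3)*y)/3 + 3*cos(4*y)/4


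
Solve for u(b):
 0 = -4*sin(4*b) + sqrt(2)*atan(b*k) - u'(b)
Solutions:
 u(b) = C1 + sqrt(2)*Piecewise((b*atan(b*k) - log(b^2*k^2 + 1)/(2*k), Ne(k, 0)), (0, True)) + cos(4*b)


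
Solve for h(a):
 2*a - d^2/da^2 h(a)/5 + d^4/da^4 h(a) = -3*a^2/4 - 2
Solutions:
 h(a) = C1 + C2*a + C3*exp(-sqrt(5)*a/5) + C4*exp(sqrt(5)*a/5) + 5*a^4/16 + 5*a^3/3 + 95*a^2/4


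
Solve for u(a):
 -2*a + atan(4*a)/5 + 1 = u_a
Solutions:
 u(a) = C1 - a^2 + a*atan(4*a)/5 + a - log(16*a^2 + 1)/40


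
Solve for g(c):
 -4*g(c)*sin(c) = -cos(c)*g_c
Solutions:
 g(c) = C1/cos(c)^4


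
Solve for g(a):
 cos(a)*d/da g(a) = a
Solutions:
 g(a) = C1 + Integral(a/cos(a), a)


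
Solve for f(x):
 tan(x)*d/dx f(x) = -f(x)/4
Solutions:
 f(x) = C1/sin(x)^(1/4)


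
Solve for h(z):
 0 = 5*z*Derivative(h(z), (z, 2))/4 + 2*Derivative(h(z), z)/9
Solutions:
 h(z) = C1 + C2*z^(37/45)


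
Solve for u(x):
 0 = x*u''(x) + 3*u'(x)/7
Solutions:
 u(x) = C1 + C2*x^(4/7)


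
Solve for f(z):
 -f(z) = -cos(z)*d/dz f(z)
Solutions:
 f(z) = C1*sqrt(sin(z) + 1)/sqrt(sin(z) - 1)


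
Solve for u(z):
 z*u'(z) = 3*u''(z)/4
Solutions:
 u(z) = C1 + C2*erfi(sqrt(6)*z/3)


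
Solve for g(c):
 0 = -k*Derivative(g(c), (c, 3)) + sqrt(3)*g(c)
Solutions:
 g(c) = C1*exp(3^(1/6)*c*(1/k)^(1/3)) + C2*exp(c*(-3^(1/6) + 3^(2/3)*I)*(1/k)^(1/3)/2) + C3*exp(-c*(3^(1/6) + 3^(2/3)*I)*(1/k)^(1/3)/2)


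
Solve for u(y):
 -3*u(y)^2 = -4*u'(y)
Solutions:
 u(y) = -4/(C1 + 3*y)


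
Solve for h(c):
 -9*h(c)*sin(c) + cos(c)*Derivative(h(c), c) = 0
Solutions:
 h(c) = C1/cos(c)^9


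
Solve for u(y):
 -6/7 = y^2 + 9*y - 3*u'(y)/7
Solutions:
 u(y) = C1 + 7*y^3/9 + 21*y^2/2 + 2*y


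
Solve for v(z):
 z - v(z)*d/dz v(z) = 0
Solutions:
 v(z) = -sqrt(C1 + z^2)
 v(z) = sqrt(C1 + z^2)


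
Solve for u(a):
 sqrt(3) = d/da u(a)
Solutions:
 u(a) = C1 + sqrt(3)*a


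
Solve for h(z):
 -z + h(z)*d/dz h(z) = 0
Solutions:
 h(z) = -sqrt(C1 + z^2)
 h(z) = sqrt(C1 + z^2)


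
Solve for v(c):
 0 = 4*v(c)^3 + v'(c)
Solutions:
 v(c) = -sqrt(2)*sqrt(-1/(C1 - 4*c))/2
 v(c) = sqrt(2)*sqrt(-1/(C1 - 4*c))/2


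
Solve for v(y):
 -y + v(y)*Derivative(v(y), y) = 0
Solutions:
 v(y) = -sqrt(C1 + y^2)
 v(y) = sqrt(C1 + y^2)


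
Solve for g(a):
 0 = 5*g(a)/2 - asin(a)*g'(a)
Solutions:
 g(a) = C1*exp(5*Integral(1/asin(a), a)/2)


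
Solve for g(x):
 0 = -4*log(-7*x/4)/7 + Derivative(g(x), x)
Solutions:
 g(x) = C1 + 4*x*log(-x)/7 + 4*x*(-2*log(2) - 1 + log(7))/7


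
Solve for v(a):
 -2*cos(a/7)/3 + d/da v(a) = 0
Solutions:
 v(a) = C1 + 14*sin(a/7)/3


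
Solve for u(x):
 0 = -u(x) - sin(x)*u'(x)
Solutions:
 u(x) = C1*sqrt(cos(x) + 1)/sqrt(cos(x) - 1)


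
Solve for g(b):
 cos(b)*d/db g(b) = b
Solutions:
 g(b) = C1 + Integral(b/cos(b), b)


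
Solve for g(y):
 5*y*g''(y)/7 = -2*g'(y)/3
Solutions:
 g(y) = C1 + C2*y^(1/15)


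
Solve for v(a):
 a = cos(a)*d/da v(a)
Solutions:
 v(a) = C1 + Integral(a/cos(a), a)


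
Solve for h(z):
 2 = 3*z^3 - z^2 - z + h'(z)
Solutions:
 h(z) = C1 - 3*z^4/4 + z^3/3 + z^2/2 + 2*z


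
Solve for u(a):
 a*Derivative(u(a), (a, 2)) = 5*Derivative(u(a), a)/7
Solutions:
 u(a) = C1 + C2*a^(12/7)


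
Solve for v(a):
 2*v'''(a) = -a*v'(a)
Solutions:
 v(a) = C1 + Integral(C2*airyai(-2^(2/3)*a/2) + C3*airybi(-2^(2/3)*a/2), a)


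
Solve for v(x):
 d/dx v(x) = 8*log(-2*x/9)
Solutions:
 v(x) = C1 + 8*x*log(-x) + 8*x*(-2*log(3) - 1 + log(2))


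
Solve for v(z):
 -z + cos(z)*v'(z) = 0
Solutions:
 v(z) = C1 + Integral(z/cos(z), z)


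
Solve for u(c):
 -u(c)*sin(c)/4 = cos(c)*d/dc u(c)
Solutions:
 u(c) = C1*cos(c)^(1/4)


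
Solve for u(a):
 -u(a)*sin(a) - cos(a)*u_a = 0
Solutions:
 u(a) = C1*cos(a)


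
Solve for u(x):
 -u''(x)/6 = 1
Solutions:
 u(x) = C1 + C2*x - 3*x^2


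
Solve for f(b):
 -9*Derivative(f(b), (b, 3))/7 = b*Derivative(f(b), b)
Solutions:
 f(b) = C1 + Integral(C2*airyai(-21^(1/3)*b/3) + C3*airybi(-21^(1/3)*b/3), b)


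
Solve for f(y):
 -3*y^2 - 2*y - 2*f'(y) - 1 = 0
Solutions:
 f(y) = C1 - y^3/2 - y^2/2 - y/2


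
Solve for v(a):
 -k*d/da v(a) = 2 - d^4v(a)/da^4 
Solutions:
 v(a) = C1 + C2*exp(a*k^(1/3)) + C3*exp(a*k^(1/3)*(-1 + sqrt(3)*I)/2) + C4*exp(-a*k^(1/3)*(1 + sqrt(3)*I)/2) - 2*a/k


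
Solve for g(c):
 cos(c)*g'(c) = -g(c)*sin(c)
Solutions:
 g(c) = C1*cos(c)


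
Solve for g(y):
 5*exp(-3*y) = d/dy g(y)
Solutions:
 g(y) = C1 - 5*exp(-3*y)/3


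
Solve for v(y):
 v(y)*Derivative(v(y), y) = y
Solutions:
 v(y) = -sqrt(C1 + y^2)
 v(y) = sqrt(C1 + y^2)


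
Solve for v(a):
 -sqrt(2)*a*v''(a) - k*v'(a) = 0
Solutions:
 v(a) = C1 + a^(-sqrt(2)*re(k)/2 + 1)*(C2*sin(sqrt(2)*log(a)*Abs(im(k))/2) + C3*cos(sqrt(2)*log(a)*im(k)/2))


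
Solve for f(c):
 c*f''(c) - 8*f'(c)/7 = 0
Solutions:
 f(c) = C1 + C2*c^(15/7)


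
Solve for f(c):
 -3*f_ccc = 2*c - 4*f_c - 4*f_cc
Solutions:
 f(c) = C1 + C2*exp(-2*c/3) + C3*exp(2*c) + c^2/4 - c/2


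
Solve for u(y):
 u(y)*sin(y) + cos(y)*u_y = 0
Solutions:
 u(y) = C1*cos(y)


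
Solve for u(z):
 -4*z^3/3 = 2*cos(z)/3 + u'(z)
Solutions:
 u(z) = C1 - z^4/3 - 2*sin(z)/3


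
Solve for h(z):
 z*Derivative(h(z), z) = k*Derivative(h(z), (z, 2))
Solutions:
 h(z) = C1 + C2*erf(sqrt(2)*z*sqrt(-1/k)/2)/sqrt(-1/k)


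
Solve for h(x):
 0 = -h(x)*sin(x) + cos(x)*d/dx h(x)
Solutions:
 h(x) = C1/cos(x)


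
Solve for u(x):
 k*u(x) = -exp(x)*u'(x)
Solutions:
 u(x) = C1*exp(k*exp(-x))


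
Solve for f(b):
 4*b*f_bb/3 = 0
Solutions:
 f(b) = C1 + C2*b


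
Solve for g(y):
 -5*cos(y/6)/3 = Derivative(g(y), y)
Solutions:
 g(y) = C1 - 10*sin(y/6)


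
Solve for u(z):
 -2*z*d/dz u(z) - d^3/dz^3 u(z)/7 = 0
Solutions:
 u(z) = C1 + Integral(C2*airyai(-14^(1/3)*z) + C3*airybi(-14^(1/3)*z), z)


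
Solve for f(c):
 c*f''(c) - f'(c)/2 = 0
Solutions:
 f(c) = C1 + C2*c^(3/2)


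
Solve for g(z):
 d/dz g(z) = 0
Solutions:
 g(z) = C1


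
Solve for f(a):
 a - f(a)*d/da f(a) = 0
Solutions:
 f(a) = -sqrt(C1 + a^2)
 f(a) = sqrt(C1 + a^2)


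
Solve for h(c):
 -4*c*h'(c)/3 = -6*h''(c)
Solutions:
 h(c) = C1 + C2*erfi(c/3)


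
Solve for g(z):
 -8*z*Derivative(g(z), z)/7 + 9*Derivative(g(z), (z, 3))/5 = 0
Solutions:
 g(z) = C1 + Integral(C2*airyai(2*735^(1/3)*z/21) + C3*airybi(2*735^(1/3)*z/21), z)


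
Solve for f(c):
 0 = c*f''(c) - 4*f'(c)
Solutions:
 f(c) = C1 + C2*c^5


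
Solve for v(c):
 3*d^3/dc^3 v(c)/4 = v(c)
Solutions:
 v(c) = C3*exp(6^(2/3)*c/3) + (C1*sin(2^(2/3)*3^(1/6)*c/2) + C2*cos(2^(2/3)*3^(1/6)*c/2))*exp(-6^(2/3)*c/6)


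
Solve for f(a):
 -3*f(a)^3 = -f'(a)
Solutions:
 f(a) = -sqrt(2)*sqrt(-1/(C1 + 3*a))/2
 f(a) = sqrt(2)*sqrt(-1/(C1 + 3*a))/2


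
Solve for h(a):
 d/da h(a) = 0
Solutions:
 h(a) = C1


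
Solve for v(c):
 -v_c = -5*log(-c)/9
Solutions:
 v(c) = C1 + 5*c*log(-c)/9 - 5*c/9


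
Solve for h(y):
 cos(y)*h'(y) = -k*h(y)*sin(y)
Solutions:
 h(y) = C1*exp(k*log(cos(y)))


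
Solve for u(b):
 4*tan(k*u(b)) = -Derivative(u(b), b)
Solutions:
 u(b) = Piecewise((-asin(exp(C1*k - 4*b*k))/k + pi/k, Ne(k, 0)), (nan, True))
 u(b) = Piecewise((asin(exp(C1*k - 4*b*k))/k, Ne(k, 0)), (nan, True))


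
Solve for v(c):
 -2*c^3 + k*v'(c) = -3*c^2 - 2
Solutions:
 v(c) = C1 + c^4/(2*k) - c^3/k - 2*c/k


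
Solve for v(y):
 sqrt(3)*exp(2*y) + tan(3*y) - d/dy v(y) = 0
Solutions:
 v(y) = C1 + sqrt(3)*exp(2*y)/2 - log(cos(3*y))/3


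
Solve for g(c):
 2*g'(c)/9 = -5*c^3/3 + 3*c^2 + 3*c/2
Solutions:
 g(c) = C1 - 15*c^4/8 + 9*c^3/2 + 27*c^2/8


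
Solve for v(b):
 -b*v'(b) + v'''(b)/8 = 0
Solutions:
 v(b) = C1 + Integral(C2*airyai(2*b) + C3*airybi(2*b), b)


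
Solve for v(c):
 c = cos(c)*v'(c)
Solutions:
 v(c) = C1 + Integral(c/cos(c), c)


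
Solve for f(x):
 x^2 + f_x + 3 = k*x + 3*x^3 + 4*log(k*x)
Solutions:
 f(x) = C1 + k*x^2/2 + 3*x^4/4 - x^3/3 + 4*x*log(k*x) - 7*x


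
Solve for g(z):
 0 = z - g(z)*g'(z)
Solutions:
 g(z) = -sqrt(C1 + z^2)
 g(z) = sqrt(C1 + z^2)


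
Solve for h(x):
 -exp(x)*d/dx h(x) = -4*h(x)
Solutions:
 h(x) = C1*exp(-4*exp(-x))


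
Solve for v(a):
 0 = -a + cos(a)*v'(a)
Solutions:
 v(a) = C1 + Integral(a/cos(a), a)


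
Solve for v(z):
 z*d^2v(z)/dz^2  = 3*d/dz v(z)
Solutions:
 v(z) = C1 + C2*z^4


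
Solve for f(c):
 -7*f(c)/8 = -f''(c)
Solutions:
 f(c) = C1*exp(-sqrt(14)*c/4) + C2*exp(sqrt(14)*c/4)


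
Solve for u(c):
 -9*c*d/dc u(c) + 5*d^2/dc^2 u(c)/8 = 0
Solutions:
 u(c) = C1 + C2*erfi(6*sqrt(5)*c/5)


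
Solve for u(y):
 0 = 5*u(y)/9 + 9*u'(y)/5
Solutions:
 u(y) = C1*exp(-25*y/81)


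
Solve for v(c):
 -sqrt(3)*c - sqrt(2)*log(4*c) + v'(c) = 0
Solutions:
 v(c) = C1 + sqrt(3)*c^2/2 + sqrt(2)*c*log(c) - sqrt(2)*c + 2*sqrt(2)*c*log(2)


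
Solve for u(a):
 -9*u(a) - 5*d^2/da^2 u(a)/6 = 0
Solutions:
 u(a) = C1*sin(3*sqrt(30)*a/5) + C2*cos(3*sqrt(30)*a/5)


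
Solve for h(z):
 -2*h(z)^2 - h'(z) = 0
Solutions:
 h(z) = 1/(C1 + 2*z)


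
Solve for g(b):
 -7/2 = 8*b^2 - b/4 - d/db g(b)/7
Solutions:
 g(b) = C1 + 56*b^3/3 - 7*b^2/8 + 49*b/2


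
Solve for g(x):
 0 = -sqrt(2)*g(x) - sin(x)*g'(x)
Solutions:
 g(x) = C1*(cos(x) + 1)^(sqrt(2)/2)/(cos(x) - 1)^(sqrt(2)/2)


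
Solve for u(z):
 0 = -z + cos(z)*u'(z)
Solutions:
 u(z) = C1 + Integral(z/cos(z), z)


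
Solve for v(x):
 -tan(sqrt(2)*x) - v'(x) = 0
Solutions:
 v(x) = C1 + sqrt(2)*log(cos(sqrt(2)*x))/2


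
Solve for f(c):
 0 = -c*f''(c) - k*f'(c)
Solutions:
 f(c) = C1 + c^(1 - re(k))*(C2*sin(log(c)*Abs(im(k))) + C3*cos(log(c)*im(k)))


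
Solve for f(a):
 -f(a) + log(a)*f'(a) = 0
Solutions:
 f(a) = C1*exp(li(a))


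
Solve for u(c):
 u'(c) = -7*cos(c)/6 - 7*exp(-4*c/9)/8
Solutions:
 u(c) = C1 - 7*sin(c)/6 + 63*exp(-4*c/9)/32


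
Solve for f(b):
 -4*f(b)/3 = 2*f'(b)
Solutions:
 f(b) = C1*exp(-2*b/3)


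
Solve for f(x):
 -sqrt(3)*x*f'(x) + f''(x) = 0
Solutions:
 f(x) = C1 + C2*erfi(sqrt(2)*3^(1/4)*x/2)


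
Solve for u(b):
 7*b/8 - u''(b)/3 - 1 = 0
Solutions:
 u(b) = C1 + C2*b + 7*b^3/16 - 3*b^2/2


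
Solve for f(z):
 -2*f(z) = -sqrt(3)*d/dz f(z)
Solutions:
 f(z) = C1*exp(2*sqrt(3)*z/3)


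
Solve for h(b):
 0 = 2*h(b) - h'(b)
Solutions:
 h(b) = C1*exp(2*b)


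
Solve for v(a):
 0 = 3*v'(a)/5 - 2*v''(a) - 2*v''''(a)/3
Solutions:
 v(a) = C1 + C2*exp(a*(-50^(1/3)*(9 + sqrt(481))^(1/3) + 10*20^(1/3)/(9 + sqrt(481))^(1/3))/20)*sin(sqrt(3)*a*(10*20^(1/3)/(9 + sqrt(481))^(1/3) + 50^(1/3)*(9 + sqrt(481))^(1/3))/20) + C3*exp(a*(-50^(1/3)*(9 + sqrt(481))^(1/3) + 10*20^(1/3)/(9 + sqrt(481))^(1/3))/20)*cos(sqrt(3)*a*(10*20^(1/3)/(9 + sqrt(481))^(1/3) + 50^(1/3)*(9 + sqrt(481))^(1/3))/20) + C4*exp(a*(-20^(1/3)/(9 + sqrt(481))^(1/3) + 50^(1/3)*(9 + sqrt(481))^(1/3)/10))


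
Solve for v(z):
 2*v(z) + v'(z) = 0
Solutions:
 v(z) = C1*exp(-2*z)


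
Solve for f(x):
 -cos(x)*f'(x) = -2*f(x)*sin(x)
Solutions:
 f(x) = C1/cos(x)^2


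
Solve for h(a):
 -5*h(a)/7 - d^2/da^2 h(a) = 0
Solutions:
 h(a) = C1*sin(sqrt(35)*a/7) + C2*cos(sqrt(35)*a/7)


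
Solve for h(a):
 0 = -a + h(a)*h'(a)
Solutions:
 h(a) = -sqrt(C1 + a^2)
 h(a) = sqrt(C1 + a^2)


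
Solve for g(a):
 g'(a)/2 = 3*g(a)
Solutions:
 g(a) = C1*exp(6*a)


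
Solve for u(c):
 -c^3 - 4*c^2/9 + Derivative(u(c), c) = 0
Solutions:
 u(c) = C1 + c^4/4 + 4*c^3/27


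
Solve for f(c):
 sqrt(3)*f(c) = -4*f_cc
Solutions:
 f(c) = C1*sin(3^(1/4)*c/2) + C2*cos(3^(1/4)*c/2)


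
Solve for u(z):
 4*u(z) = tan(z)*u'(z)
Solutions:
 u(z) = C1*sin(z)^4


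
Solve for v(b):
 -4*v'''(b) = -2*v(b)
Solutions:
 v(b) = C3*exp(2^(2/3)*b/2) + (C1*sin(2^(2/3)*sqrt(3)*b/4) + C2*cos(2^(2/3)*sqrt(3)*b/4))*exp(-2^(2/3)*b/4)


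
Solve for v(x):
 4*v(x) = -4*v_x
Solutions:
 v(x) = C1*exp(-x)


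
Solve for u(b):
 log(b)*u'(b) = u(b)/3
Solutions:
 u(b) = C1*exp(li(b)/3)


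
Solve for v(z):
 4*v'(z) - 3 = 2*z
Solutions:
 v(z) = C1 + z^2/4 + 3*z/4


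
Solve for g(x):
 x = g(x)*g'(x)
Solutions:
 g(x) = -sqrt(C1 + x^2)
 g(x) = sqrt(C1 + x^2)


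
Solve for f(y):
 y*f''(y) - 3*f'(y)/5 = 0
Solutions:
 f(y) = C1 + C2*y^(8/5)


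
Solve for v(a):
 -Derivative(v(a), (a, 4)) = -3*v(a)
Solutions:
 v(a) = C1*exp(-3^(1/4)*a) + C2*exp(3^(1/4)*a) + C3*sin(3^(1/4)*a) + C4*cos(3^(1/4)*a)


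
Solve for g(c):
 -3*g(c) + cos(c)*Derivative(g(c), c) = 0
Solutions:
 g(c) = C1*(sin(c) + 1)^(3/2)/(sin(c) - 1)^(3/2)


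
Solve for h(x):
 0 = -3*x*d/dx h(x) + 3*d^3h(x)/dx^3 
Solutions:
 h(x) = C1 + Integral(C2*airyai(x) + C3*airybi(x), x)


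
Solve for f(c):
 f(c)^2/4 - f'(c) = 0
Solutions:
 f(c) = -4/(C1 + c)


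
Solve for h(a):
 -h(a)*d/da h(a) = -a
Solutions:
 h(a) = -sqrt(C1 + a^2)
 h(a) = sqrt(C1 + a^2)


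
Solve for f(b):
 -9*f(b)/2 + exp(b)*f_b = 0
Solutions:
 f(b) = C1*exp(-9*exp(-b)/2)


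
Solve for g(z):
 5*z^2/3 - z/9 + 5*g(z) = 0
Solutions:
 g(z) = z*(1 - 15*z)/45


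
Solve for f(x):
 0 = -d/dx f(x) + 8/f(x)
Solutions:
 f(x) = -sqrt(C1 + 16*x)
 f(x) = sqrt(C1 + 16*x)


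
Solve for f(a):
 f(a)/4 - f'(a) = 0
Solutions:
 f(a) = C1*exp(a/4)


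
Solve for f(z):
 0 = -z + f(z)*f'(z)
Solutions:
 f(z) = -sqrt(C1 + z^2)
 f(z) = sqrt(C1 + z^2)


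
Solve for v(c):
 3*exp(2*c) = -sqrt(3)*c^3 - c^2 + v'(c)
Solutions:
 v(c) = C1 + sqrt(3)*c^4/4 + c^3/3 + 3*exp(2*c)/2


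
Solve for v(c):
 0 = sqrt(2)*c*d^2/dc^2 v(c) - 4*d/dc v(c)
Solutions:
 v(c) = C1 + C2*c^(1 + 2*sqrt(2))


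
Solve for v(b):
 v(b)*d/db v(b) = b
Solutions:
 v(b) = -sqrt(C1 + b^2)
 v(b) = sqrt(C1 + b^2)


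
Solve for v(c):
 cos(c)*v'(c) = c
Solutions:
 v(c) = C1 + Integral(c/cos(c), c)


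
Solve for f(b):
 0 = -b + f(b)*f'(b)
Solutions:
 f(b) = -sqrt(C1 + b^2)
 f(b) = sqrt(C1 + b^2)


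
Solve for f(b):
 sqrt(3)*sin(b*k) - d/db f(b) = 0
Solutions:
 f(b) = C1 - sqrt(3)*cos(b*k)/k


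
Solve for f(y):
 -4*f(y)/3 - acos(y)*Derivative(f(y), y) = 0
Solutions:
 f(y) = C1*exp(-4*Integral(1/acos(y), y)/3)


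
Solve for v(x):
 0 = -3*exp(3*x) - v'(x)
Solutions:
 v(x) = C1 - exp(3*x)


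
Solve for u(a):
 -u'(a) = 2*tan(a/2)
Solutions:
 u(a) = C1 + 4*log(cos(a/2))


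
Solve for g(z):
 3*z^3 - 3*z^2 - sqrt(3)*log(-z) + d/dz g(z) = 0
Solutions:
 g(z) = C1 - 3*z^4/4 + z^3 + sqrt(3)*z*log(-z) - sqrt(3)*z


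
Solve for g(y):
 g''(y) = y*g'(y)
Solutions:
 g(y) = C1 + C2*erfi(sqrt(2)*y/2)


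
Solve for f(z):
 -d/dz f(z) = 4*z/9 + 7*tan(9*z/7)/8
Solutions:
 f(z) = C1 - 2*z^2/9 + 49*log(cos(9*z/7))/72


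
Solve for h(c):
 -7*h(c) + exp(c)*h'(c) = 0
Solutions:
 h(c) = C1*exp(-7*exp(-c))


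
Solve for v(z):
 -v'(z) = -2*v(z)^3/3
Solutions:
 v(z) = -sqrt(6)*sqrt(-1/(C1 + 2*z))/2
 v(z) = sqrt(6)*sqrt(-1/(C1 + 2*z))/2


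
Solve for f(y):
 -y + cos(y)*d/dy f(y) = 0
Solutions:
 f(y) = C1 + Integral(y/cos(y), y)


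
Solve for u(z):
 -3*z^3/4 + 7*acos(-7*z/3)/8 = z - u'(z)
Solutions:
 u(z) = C1 + 3*z^4/16 + z^2/2 - 7*z*acos(-7*z/3)/8 - sqrt(9 - 49*z^2)/8


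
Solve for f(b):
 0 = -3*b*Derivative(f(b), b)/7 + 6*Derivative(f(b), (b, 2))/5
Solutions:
 f(b) = C1 + C2*erfi(sqrt(35)*b/14)


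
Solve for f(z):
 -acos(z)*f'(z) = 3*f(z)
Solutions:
 f(z) = C1*exp(-3*Integral(1/acos(z), z))


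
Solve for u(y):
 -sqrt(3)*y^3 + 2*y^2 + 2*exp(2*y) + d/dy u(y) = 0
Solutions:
 u(y) = C1 + sqrt(3)*y^4/4 - 2*y^3/3 - exp(2*y)


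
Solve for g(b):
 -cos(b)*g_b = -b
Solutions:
 g(b) = C1 + Integral(b/cos(b), b)


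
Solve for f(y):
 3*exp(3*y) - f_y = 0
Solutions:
 f(y) = C1 + exp(3*y)


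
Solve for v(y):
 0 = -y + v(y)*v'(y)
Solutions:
 v(y) = -sqrt(C1 + y^2)
 v(y) = sqrt(C1 + y^2)


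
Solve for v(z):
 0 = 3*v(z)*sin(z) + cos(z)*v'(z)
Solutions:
 v(z) = C1*cos(z)^3


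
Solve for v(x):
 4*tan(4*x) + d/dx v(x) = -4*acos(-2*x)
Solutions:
 v(x) = C1 - 4*x*acos(-2*x) - 2*sqrt(1 - 4*x^2) + log(cos(4*x))


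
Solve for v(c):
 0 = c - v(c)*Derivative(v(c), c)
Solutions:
 v(c) = -sqrt(C1 + c^2)
 v(c) = sqrt(C1 + c^2)


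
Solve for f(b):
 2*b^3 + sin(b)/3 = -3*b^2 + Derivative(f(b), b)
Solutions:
 f(b) = C1 + b^4/2 + b^3 - cos(b)/3


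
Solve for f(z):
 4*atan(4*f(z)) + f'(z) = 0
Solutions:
 Integral(1/atan(4*_y), (_y, f(z))) = C1 - 4*z


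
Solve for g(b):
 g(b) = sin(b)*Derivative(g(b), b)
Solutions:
 g(b) = C1*sqrt(cos(b) - 1)/sqrt(cos(b) + 1)


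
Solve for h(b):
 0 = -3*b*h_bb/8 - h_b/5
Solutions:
 h(b) = C1 + C2*b^(7/15)


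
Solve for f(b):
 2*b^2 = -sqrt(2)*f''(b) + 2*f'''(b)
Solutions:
 f(b) = C1 + C2*b + C3*exp(sqrt(2)*b/2) - sqrt(2)*b^4/12 - 2*b^3/3 - 2*sqrt(2)*b^2


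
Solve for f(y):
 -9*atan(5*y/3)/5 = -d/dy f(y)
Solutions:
 f(y) = C1 + 9*y*atan(5*y/3)/5 - 27*log(25*y^2 + 9)/50


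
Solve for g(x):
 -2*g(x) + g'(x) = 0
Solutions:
 g(x) = C1*exp(2*x)


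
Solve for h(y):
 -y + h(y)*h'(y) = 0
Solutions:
 h(y) = -sqrt(C1 + y^2)
 h(y) = sqrt(C1 + y^2)


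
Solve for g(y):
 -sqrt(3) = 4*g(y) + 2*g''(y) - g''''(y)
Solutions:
 g(y) = C1*exp(-y*sqrt(1 + sqrt(5))) + C2*exp(y*sqrt(1 + sqrt(5))) + C3*sin(y*sqrt(-1 + sqrt(5))) + C4*cos(y*sqrt(-1 + sqrt(5))) - sqrt(3)/4


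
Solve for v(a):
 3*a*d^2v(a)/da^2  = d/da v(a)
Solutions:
 v(a) = C1 + C2*a^(4/3)


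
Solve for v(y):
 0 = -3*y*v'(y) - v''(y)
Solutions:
 v(y) = C1 + C2*erf(sqrt(6)*y/2)


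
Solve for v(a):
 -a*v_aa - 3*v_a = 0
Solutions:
 v(a) = C1 + C2/a^2


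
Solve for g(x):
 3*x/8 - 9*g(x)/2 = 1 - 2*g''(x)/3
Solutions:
 g(x) = C1*exp(-3*sqrt(3)*x/2) + C2*exp(3*sqrt(3)*x/2) + x/12 - 2/9


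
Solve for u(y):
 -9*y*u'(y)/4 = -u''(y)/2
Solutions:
 u(y) = C1 + C2*erfi(3*y/2)


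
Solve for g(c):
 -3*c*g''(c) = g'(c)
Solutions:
 g(c) = C1 + C2*c^(2/3)


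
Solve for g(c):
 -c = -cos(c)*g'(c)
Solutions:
 g(c) = C1 + Integral(c/cos(c), c)


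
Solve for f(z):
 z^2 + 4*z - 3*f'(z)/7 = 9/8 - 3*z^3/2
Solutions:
 f(z) = C1 + 7*z^4/8 + 7*z^3/9 + 14*z^2/3 - 21*z/8


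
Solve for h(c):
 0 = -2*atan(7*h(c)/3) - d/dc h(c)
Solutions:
 Integral(1/atan(7*_y/3), (_y, h(c))) = C1 - 2*c


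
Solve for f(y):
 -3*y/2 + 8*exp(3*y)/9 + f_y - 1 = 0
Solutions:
 f(y) = C1 + 3*y^2/4 + y - 8*exp(3*y)/27


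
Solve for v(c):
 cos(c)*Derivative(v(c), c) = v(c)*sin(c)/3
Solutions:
 v(c) = C1/cos(c)^(1/3)


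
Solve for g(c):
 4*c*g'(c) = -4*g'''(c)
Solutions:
 g(c) = C1 + Integral(C2*airyai(-c) + C3*airybi(-c), c)


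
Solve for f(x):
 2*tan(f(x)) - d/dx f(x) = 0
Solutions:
 f(x) = pi - asin(C1*exp(2*x))
 f(x) = asin(C1*exp(2*x))


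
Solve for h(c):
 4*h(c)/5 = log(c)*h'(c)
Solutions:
 h(c) = C1*exp(4*li(c)/5)


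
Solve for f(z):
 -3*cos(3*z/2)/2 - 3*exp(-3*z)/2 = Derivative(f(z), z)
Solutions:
 f(z) = C1 - sin(3*z/2) + exp(-3*z)/2


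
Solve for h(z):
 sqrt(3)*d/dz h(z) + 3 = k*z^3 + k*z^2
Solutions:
 h(z) = C1 + sqrt(3)*k*z^4/12 + sqrt(3)*k*z^3/9 - sqrt(3)*z


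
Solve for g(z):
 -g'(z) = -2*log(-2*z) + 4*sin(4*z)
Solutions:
 g(z) = C1 + 2*z*log(-z) - 2*z + 2*z*log(2) + cos(4*z)


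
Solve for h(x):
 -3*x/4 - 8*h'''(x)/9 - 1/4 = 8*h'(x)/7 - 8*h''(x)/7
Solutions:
 h(x) = C1 - 21*x^2/64 - 7*x/8 + (C2*sin(3*sqrt(19)*x/14) + C3*cos(3*sqrt(19)*x/14))*exp(9*x/14)


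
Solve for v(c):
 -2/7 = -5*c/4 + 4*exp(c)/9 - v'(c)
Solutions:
 v(c) = C1 - 5*c^2/8 + 2*c/7 + 4*exp(c)/9


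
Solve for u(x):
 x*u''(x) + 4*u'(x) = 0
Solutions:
 u(x) = C1 + C2/x^3


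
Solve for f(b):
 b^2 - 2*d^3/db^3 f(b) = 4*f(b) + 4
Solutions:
 f(b) = C3*exp(-2^(1/3)*b) + b^2/4 + (C1*sin(2^(1/3)*sqrt(3)*b/2) + C2*cos(2^(1/3)*sqrt(3)*b/2))*exp(2^(1/3)*b/2) - 1


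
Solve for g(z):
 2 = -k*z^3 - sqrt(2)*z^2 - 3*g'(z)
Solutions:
 g(z) = C1 - k*z^4/12 - sqrt(2)*z^3/9 - 2*z/3


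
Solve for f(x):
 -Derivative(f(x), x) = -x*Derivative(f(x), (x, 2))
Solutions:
 f(x) = C1 + C2*x^2


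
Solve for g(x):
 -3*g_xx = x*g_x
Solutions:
 g(x) = C1 + C2*erf(sqrt(6)*x/6)


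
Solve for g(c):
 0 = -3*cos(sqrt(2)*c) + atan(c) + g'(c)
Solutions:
 g(c) = C1 - c*atan(c) + log(c^2 + 1)/2 + 3*sqrt(2)*sin(sqrt(2)*c)/2


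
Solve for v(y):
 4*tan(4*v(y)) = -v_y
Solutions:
 v(y) = -asin(C1*exp(-16*y))/4 + pi/4
 v(y) = asin(C1*exp(-16*y))/4


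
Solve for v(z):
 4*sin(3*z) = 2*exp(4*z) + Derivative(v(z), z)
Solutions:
 v(z) = C1 - exp(4*z)/2 - 4*cos(3*z)/3


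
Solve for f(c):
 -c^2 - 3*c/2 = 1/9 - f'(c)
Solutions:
 f(c) = C1 + c^3/3 + 3*c^2/4 + c/9


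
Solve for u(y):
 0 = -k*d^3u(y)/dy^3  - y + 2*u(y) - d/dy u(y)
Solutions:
 u(y) = C1*exp(y*(3^(1/3)*(sqrt(3)*sqrt((27 + 1/k)/k^2) - 9/k)^(1/3)/6 - 3^(5/6)*I*(sqrt(3)*sqrt((27 + 1/k)/k^2) - 9/k)^(1/3)/6 + 2/(k*(-3^(1/3) + 3^(5/6)*I)*(sqrt(3)*sqrt((27 + 1/k)/k^2) - 9/k)^(1/3)))) + C2*exp(y*(3^(1/3)*(sqrt(3)*sqrt((27 + 1/k)/k^2) - 9/k)^(1/3)/6 + 3^(5/6)*I*(sqrt(3)*sqrt((27 + 1/k)/k^2) - 9/k)^(1/3)/6 - 2/(k*(3^(1/3) + 3^(5/6)*I)*(sqrt(3)*sqrt((27 + 1/k)/k^2) - 9/k)^(1/3)))) + C3*exp(3^(1/3)*y*(-(sqrt(3)*sqrt((27 + 1/k)/k^2) - 9/k)^(1/3) + 3^(1/3)/(k*(sqrt(3)*sqrt((27 + 1/k)/k^2) - 9/k)^(1/3)))/3) + y/2 + 1/4


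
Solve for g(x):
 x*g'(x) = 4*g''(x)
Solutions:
 g(x) = C1 + C2*erfi(sqrt(2)*x/4)


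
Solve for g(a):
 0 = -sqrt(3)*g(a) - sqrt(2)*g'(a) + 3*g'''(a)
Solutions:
 g(a) = C1*exp(-a*(2*2^(5/6)/(sqrt(243 - 8*sqrt(2)) + 9*sqrt(3))^(1/3) + 2^(2/3)*(sqrt(243 - 8*sqrt(2)) + 9*sqrt(3))^(1/3))/12)*sin(sqrt(3)*a*(-2*2^(5/6)/(sqrt(243 - 8*sqrt(2)) + 9*sqrt(3))^(1/3) + 2^(2/3)*(sqrt(243 - 8*sqrt(2)) + 9*sqrt(3))^(1/3))/12) + C2*exp(-a*(2*2^(5/6)/(sqrt(243 - 8*sqrt(2)) + 9*sqrt(3))^(1/3) + 2^(2/3)*(sqrt(243 - 8*sqrt(2)) + 9*sqrt(3))^(1/3))/12)*cos(sqrt(3)*a*(-2*2^(5/6)/(sqrt(243 - 8*sqrt(2)) + 9*sqrt(3))^(1/3) + 2^(2/3)*(sqrt(243 - 8*sqrt(2)) + 9*sqrt(3))^(1/3))/12) + C3*exp(a*(2*2^(5/6)/(sqrt(243 - 8*sqrt(2)) + 9*sqrt(3))^(1/3) + 2^(2/3)*(sqrt(243 - 8*sqrt(2)) + 9*sqrt(3))^(1/3))/6)


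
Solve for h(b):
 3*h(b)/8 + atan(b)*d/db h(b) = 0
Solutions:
 h(b) = C1*exp(-3*Integral(1/atan(b), b)/8)


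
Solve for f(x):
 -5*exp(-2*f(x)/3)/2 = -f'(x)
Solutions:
 f(x) = 3*log(-sqrt(C1 + 5*x)) - 3*log(3)/2
 f(x) = 3*log(C1 + 5*x)/2 - 3*log(3)/2


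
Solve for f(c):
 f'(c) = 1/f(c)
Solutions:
 f(c) = -sqrt(C1 + 2*c)
 f(c) = sqrt(C1 + 2*c)


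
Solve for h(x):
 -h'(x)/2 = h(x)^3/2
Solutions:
 h(x) = -sqrt(2)*sqrt(-1/(C1 - x))/2
 h(x) = sqrt(2)*sqrt(-1/(C1 - x))/2


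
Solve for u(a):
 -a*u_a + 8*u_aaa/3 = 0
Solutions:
 u(a) = C1 + Integral(C2*airyai(3^(1/3)*a/2) + C3*airybi(3^(1/3)*a/2), a)


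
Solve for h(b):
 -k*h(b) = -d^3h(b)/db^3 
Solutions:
 h(b) = C1*exp(b*k^(1/3)) + C2*exp(b*k^(1/3)*(-1 + sqrt(3)*I)/2) + C3*exp(-b*k^(1/3)*(1 + sqrt(3)*I)/2)


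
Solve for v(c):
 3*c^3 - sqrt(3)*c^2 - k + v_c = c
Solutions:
 v(c) = C1 - 3*c^4/4 + sqrt(3)*c^3/3 + c^2/2 + c*k


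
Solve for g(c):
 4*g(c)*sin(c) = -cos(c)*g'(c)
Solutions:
 g(c) = C1*cos(c)^4


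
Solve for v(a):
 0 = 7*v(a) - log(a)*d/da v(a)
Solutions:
 v(a) = C1*exp(7*li(a))


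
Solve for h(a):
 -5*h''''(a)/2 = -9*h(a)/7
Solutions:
 h(a) = C1*exp(-2^(1/4)*sqrt(3)*35^(3/4)*a/35) + C2*exp(2^(1/4)*sqrt(3)*35^(3/4)*a/35) + C3*sin(2^(1/4)*sqrt(3)*35^(3/4)*a/35) + C4*cos(2^(1/4)*sqrt(3)*35^(3/4)*a/35)


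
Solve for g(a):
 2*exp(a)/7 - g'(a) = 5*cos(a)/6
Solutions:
 g(a) = C1 + 2*exp(a)/7 - 5*sin(a)/6


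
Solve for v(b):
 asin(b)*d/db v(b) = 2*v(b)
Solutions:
 v(b) = C1*exp(2*Integral(1/asin(b), b))


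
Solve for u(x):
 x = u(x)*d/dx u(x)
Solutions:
 u(x) = -sqrt(C1 + x^2)
 u(x) = sqrt(C1 + x^2)
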